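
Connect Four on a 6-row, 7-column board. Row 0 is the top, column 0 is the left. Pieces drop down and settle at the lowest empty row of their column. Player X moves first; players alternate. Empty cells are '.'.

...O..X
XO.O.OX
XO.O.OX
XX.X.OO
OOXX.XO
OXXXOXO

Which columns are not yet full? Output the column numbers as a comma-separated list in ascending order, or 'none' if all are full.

Answer: 0,1,2,4,5

Derivation:
col 0: top cell = '.' → open
col 1: top cell = '.' → open
col 2: top cell = '.' → open
col 3: top cell = 'O' → FULL
col 4: top cell = '.' → open
col 5: top cell = '.' → open
col 6: top cell = 'X' → FULL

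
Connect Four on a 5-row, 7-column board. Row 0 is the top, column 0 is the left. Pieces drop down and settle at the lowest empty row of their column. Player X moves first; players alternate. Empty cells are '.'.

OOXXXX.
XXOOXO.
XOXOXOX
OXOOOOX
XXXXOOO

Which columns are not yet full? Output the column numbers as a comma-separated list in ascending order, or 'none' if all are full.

Answer: 6

Derivation:
col 0: top cell = 'O' → FULL
col 1: top cell = 'O' → FULL
col 2: top cell = 'X' → FULL
col 3: top cell = 'X' → FULL
col 4: top cell = 'X' → FULL
col 5: top cell = 'X' → FULL
col 6: top cell = '.' → open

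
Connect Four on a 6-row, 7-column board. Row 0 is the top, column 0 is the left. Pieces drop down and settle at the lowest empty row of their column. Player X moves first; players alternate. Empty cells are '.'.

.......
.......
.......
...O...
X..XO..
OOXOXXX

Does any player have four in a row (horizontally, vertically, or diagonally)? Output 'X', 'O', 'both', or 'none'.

none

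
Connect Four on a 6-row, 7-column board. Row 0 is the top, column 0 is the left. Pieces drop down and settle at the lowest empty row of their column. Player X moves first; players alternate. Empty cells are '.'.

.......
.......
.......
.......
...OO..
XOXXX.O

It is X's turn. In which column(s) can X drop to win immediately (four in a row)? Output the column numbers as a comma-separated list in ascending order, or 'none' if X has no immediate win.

Answer: 5

Derivation:
col 0: drop X → no win
col 1: drop X → no win
col 2: drop X → no win
col 3: drop X → no win
col 4: drop X → no win
col 5: drop X → WIN!
col 6: drop X → no win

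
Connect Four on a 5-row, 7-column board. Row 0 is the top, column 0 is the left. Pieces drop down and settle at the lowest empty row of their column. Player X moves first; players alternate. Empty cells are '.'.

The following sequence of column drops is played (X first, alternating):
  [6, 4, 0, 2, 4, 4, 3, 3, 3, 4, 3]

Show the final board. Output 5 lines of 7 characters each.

Answer: .......
...XO..
...XO..
...OX..
X.OXO.X

Derivation:
Move 1: X drops in col 6, lands at row 4
Move 2: O drops in col 4, lands at row 4
Move 3: X drops in col 0, lands at row 4
Move 4: O drops in col 2, lands at row 4
Move 5: X drops in col 4, lands at row 3
Move 6: O drops in col 4, lands at row 2
Move 7: X drops in col 3, lands at row 4
Move 8: O drops in col 3, lands at row 3
Move 9: X drops in col 3, lands at row 2
Move 10: O drops in col 4, lands at row 1
Move 11: X drops in col 3, lands at row 1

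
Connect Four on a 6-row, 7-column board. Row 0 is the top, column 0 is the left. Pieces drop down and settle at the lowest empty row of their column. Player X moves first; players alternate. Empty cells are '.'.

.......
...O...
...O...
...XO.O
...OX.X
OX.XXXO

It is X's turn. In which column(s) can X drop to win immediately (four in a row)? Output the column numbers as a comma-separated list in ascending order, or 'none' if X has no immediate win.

col 0: drop X → no win
col 1: drop X → no win
col 2: drop X → WIN!
col 3: drop X → no win
col 4: drop X → no win
col 5: drop X → no win
col 6: drop X → no win

Answer: 2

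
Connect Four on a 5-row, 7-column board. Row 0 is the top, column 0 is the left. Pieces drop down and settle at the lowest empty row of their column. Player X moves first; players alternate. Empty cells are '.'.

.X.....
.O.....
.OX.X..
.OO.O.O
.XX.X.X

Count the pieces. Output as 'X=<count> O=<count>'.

X=7 O=6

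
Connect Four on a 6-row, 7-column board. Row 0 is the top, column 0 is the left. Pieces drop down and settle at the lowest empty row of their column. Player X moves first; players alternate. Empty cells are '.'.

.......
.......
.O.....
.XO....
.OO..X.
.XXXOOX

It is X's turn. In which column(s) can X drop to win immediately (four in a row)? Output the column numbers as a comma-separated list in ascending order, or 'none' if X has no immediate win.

col 0: drop X → WIN!
col 1: drop X → no win
col 2: drop X → no win
col 3: drop X → no win
col 4: drop X → no win
col 5: drop X → no win
col 6: drop X → no win

Answer: 0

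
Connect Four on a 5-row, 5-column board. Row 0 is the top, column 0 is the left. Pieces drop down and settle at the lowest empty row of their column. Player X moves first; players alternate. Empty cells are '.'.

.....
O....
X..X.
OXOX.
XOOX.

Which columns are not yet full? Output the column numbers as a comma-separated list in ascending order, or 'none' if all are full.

Answer: 0,1,2,3,4

Derivation:
col 0: top cell = '.' → open
col 1: top cell = '.' → open
col 2: top cell = '.' → open
col 3: top cell = '.' → open
col 4: top cell = '.' → open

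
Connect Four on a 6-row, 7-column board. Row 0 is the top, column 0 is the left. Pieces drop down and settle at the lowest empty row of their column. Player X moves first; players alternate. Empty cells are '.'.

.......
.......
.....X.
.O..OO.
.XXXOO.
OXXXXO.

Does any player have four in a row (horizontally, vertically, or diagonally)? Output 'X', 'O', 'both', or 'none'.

X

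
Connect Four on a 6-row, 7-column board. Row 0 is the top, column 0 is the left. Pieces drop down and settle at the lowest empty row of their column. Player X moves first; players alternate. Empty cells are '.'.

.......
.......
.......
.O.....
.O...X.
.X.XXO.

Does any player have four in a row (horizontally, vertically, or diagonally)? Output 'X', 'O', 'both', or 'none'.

none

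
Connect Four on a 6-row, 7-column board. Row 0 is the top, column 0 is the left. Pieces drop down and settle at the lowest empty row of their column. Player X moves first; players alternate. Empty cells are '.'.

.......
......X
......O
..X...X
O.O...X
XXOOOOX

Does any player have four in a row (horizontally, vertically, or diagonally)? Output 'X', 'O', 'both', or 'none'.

O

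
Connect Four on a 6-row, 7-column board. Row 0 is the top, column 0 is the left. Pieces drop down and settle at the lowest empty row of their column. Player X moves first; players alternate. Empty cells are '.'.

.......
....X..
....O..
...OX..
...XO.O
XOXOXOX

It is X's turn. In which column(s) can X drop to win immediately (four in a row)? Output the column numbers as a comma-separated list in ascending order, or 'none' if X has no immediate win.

Answer: none

Derivation:
col 0: drop X → no win
col 1: drop X → no win
col 2: drop X → no win
col 3: drop X → no win
col 4: drop X → no win
col 5: drop X → no win
col 6: drop X → no win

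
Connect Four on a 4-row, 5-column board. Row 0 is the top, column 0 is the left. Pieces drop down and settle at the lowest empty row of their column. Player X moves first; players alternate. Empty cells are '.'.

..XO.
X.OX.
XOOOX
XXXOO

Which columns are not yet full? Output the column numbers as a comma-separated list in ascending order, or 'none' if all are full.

Answer: 0,1,4

Derivation:
col 0: top cell = '.' → open
col 1: top cell = '.' → open
col 2: top cell = 'X' → FULL
col 3: top cell = 'O' → FULL
col 4: top cell = '.' → open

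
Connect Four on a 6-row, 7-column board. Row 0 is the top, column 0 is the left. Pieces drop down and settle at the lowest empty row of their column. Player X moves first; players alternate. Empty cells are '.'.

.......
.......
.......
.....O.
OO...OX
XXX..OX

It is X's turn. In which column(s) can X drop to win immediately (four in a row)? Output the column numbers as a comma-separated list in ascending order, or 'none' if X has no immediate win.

Answer: 3

Derivation:
col 0: drop X → no win
col 1: drop X → no win
col 2: drop X → no win
col 3: drop X → WIN!
col 4: drop X → no win
col 5: drop X → no win
col 6: drop X → no win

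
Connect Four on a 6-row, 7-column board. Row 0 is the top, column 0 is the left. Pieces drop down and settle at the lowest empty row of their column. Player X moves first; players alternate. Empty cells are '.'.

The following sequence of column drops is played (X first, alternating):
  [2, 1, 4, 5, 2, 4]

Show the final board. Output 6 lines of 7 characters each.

Move 1: X drops in col 2, lands at row 5
Move 2: O drops in col 1, lands at row 5
Move 3: X drops in col 4, lands at row 5
Move 4: O drops in col 5, lands at row 5
Move 5: X drops in col 2, lands at row 4
Move 6: O drops in col 4, lands at row 4

Answer: .......
.......
.......
.......
..X.O..
.OX.XO.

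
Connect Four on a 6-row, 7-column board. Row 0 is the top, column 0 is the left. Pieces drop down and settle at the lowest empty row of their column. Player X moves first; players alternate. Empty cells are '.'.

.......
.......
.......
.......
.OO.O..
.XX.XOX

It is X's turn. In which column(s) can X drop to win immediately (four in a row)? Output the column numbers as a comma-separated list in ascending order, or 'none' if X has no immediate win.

col 0: drop X → no win
col 1: drop X → no win
col 2: drop X → no win
col 3: drop X → WIN!
col 4: drop X → no win
col 5: drop X → no win
col 6: drop X → no win

Answer: 3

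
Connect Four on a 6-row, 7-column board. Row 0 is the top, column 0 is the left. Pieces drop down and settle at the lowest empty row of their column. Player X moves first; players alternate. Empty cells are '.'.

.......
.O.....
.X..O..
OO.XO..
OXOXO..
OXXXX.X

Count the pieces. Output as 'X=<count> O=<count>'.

X=9 O=9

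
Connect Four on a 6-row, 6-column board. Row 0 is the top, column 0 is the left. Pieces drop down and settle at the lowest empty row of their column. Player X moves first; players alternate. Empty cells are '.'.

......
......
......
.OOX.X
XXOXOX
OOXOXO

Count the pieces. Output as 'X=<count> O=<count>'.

X=8 O=8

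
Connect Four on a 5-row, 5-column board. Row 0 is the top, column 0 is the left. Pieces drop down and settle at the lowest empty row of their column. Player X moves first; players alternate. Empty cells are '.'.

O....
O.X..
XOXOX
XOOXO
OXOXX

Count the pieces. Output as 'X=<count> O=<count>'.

X=9 O=9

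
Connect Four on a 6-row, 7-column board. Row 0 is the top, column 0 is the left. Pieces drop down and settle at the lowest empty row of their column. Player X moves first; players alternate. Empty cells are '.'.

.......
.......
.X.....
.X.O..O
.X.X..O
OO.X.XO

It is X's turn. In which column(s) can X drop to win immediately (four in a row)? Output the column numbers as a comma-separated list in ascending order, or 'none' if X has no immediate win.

col 0: drop X → no win
col 1: drop X → WIN!
col 2: drop X → no win
col 3: drop X → no win
col 4: drop X → no win
col 5: drop X → no win
col 6: drop X → no win

Answer: 1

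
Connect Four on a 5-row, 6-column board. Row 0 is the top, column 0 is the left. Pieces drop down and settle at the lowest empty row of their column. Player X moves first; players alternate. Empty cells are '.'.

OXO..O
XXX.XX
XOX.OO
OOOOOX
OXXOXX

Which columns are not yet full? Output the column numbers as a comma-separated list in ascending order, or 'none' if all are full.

Answer: 3,4

Derivation:
col 0: top cell = 'O' → FULL
col 1: top cell = 'X' → FULL
col 2: top cell = 'O' → FULL
col 3: top cell = '.' → open
col 4: top cell = '.' → open
col 5: top cell = 'O' → FULL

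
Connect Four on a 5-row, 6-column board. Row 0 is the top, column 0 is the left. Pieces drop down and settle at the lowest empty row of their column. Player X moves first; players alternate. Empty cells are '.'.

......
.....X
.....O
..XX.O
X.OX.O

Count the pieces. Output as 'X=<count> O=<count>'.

X=5 O=4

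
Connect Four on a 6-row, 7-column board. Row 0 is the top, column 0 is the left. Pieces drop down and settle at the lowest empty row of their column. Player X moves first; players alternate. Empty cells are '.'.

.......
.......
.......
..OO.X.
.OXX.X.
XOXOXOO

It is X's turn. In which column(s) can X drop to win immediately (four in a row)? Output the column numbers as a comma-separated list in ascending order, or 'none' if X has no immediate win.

col 0: drop X → no win
col 1: drop X → no win
col 2: drop X → no win
col 3: drop X → no win
col 4: drop X → WIN!
col 5: drop X → no win
col 6: drop X → no win

Answer: 4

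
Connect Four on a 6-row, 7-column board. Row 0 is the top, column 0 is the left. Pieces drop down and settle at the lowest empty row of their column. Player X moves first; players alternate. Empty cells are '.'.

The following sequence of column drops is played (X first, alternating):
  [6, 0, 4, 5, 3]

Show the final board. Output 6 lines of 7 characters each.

Answer: .......
.......
.......
.......
.......
O..XXOX

Derivation:
Move 1: X drops in col 6, lands at row 5
Move 2: O drops in col 0, lands at row 5
Move 3: X drops in col 4, lands at row 5
Move 4: O drops in col 5, lands at row 5
Move 5: X drops in col 3, lands at row 5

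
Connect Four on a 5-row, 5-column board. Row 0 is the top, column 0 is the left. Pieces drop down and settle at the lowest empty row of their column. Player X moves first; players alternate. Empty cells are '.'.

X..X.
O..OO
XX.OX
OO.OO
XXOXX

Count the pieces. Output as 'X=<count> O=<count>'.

X=9 O=9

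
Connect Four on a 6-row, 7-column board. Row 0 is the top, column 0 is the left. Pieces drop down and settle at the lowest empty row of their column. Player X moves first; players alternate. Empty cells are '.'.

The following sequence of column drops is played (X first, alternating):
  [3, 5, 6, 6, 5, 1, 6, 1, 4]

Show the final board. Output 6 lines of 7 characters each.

Answer: .......
.......
.......
......X
.O...XO
.O.XXOX

Derivation:
Move 1: X drops in col 3, lands at row 5
Move 2: O drops in col 5, lands at row 5
Move 3: X drops in col 6, lands at row 5
Move 4: O drops in col 6, lands at row 4
Move 5: X drops in col 5, lands at row 4
Move 6: O drops in col 1, lands at row 5
Move 7: X drops in col 6, lands at row 3
Move 8: O drops in col 1, lands at row 4
Move 9: X drops in col 4, lands at row 5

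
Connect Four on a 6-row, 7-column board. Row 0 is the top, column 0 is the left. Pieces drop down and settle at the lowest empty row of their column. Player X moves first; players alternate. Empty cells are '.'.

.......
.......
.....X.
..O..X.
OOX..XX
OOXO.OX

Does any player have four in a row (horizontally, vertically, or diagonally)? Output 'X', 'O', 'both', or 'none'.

none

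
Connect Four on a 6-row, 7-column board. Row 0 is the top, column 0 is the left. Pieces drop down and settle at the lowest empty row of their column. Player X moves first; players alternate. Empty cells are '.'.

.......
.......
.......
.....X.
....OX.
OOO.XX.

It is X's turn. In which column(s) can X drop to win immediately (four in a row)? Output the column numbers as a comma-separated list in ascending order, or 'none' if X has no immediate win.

Answer: 5

Derivation:
col 0: drop X → no win
col 1: drop X → no win
col 2: drop X → no win
col 3: drop X → no win
col 4: drop X → no win
col 5: drop X → WIN!
col 6: drop X → no win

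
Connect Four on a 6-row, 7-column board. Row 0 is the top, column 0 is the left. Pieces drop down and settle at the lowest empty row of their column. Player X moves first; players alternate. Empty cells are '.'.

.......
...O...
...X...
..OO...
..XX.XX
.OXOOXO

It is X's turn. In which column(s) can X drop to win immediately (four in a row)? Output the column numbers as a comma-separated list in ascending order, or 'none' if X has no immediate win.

col 0: drop X → no win
col 1: drop X → no win
col 2: drop X → no win
col 3: drop X → no win
col 4: drop X → WIN!
col 5: drop X → no win
col 6: drop X → no win

Answer: 4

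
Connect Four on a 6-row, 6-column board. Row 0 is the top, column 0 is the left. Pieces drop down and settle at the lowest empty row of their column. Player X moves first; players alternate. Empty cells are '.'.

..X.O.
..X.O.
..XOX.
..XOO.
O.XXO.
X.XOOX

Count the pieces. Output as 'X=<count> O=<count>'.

X=10 O=9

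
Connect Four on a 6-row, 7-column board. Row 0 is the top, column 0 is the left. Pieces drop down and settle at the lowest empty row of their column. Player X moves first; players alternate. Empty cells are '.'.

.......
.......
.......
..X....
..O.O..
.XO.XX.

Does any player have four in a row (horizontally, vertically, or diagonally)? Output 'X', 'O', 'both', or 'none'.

none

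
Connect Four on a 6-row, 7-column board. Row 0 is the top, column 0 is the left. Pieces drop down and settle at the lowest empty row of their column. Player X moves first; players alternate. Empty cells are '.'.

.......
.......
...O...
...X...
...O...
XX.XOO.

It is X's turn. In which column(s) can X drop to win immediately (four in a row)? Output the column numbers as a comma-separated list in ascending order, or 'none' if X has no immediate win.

col 0: drop X → no win
col 1: drop X → no win
col 2: drop X → WIN!
col 3: drop X → no win
col 4: drop X → no win
col 5: drop X → no win
col 6: drop X → no win

Answer: 2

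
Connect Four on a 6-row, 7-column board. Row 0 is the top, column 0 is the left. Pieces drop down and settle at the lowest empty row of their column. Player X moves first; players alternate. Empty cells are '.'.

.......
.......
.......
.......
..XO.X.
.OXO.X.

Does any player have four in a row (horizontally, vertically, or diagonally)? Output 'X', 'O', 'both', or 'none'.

none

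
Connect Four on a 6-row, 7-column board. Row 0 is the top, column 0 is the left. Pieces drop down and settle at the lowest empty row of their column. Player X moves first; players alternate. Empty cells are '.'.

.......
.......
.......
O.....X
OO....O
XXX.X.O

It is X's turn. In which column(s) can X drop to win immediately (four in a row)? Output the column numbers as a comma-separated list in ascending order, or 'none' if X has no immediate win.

Answer: 3

Derivation:
col 0: drop X → no win
col 1: drop X → no win
col 2: drop X → no win
col 3: drop X → WIN!
col 4: drop X → no win
col 5: drop X → no win
col 6: drop X → no win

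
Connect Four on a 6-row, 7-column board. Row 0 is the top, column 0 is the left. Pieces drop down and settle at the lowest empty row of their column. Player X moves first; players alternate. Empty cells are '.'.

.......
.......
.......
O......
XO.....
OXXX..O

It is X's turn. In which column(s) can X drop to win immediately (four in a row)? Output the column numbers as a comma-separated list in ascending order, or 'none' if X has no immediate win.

Answer: 4

Derivation:
col 0: drop X → no win
col 1: drop X → no win
col 2: drop X → no win
col 3: drop X → no win
col 4: drop X → WIN!
col 5: drop X → no win
col 6: drop X → no win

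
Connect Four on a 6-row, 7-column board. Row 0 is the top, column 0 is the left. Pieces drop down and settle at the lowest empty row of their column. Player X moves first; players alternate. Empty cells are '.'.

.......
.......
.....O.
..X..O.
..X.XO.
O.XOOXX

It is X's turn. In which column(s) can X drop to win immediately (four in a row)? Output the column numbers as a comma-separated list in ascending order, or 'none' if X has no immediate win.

col 0: drop X → no win
col 1: drop X → no win
col 2: drop X → WIN!
col 3: drop X → no win
col 4: drop X → no win
col 5: drop X → no win
col 6: drop X → no win

Answer: 2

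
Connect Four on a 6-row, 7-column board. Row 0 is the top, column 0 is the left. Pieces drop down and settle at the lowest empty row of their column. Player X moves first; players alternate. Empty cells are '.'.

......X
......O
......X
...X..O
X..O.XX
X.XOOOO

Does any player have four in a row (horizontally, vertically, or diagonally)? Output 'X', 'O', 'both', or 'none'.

O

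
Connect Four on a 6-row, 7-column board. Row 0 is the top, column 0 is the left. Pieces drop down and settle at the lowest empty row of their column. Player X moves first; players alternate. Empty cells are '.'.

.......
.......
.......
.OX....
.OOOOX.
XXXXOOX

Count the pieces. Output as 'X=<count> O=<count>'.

X=7 O=7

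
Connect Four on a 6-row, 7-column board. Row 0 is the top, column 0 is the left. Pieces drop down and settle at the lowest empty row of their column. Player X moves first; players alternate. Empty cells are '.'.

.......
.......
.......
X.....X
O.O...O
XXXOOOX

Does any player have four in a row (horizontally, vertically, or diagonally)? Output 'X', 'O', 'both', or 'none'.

none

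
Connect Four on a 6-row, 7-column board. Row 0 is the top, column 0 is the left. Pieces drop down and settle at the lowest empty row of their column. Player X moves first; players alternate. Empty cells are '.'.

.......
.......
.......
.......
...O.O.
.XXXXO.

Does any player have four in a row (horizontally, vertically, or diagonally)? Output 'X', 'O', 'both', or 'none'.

X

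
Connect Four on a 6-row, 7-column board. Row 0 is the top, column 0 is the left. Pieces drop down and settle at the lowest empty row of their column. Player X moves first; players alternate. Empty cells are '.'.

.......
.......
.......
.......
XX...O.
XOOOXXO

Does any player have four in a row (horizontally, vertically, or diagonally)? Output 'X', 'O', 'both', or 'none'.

none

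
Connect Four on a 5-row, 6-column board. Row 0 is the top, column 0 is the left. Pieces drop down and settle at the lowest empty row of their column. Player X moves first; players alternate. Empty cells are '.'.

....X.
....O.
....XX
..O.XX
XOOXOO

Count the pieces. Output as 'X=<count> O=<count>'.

X=7 O=6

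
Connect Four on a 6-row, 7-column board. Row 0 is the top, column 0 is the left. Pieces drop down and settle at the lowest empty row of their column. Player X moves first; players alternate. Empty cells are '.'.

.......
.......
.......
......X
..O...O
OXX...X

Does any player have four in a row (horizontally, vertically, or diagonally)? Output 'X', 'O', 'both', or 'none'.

none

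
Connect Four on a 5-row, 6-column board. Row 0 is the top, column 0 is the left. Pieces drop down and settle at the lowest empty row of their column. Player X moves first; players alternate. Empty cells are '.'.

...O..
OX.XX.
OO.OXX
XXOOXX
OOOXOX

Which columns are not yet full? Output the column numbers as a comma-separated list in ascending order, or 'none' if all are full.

Answer: 0,1,2,4,5

Derivation:
col 0: top cell = '.' → open
col 1: top cell = '.' → open
col 2: top cell = '.' → open
col 3: top cell = 'O' → FULL
col 4: top cell = '.' → open
col 5: top cell = '.' → open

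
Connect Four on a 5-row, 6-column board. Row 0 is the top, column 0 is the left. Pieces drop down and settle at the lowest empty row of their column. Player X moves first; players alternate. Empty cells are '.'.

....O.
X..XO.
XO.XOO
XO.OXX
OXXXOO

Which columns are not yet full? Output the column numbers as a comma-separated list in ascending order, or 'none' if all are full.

Answer: 0,1,2,3,5

Derivation:
col 0: top cell = '.' → open
col 1: top cell = '.' → open
col 2: top cell = '.' → open
col 3: top cell = '.' → open
col 4: top cell = 'O' → FULL
col 5: top cell = '.' → open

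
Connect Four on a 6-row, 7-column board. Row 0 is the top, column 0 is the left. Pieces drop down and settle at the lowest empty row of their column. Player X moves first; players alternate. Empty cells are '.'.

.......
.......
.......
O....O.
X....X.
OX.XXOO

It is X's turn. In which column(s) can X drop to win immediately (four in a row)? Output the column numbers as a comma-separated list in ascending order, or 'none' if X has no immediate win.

Answer: 2

Derivation:
col 0: drop X → no win
col 1: drop X → no win
col 2: drop X → WIN!
col 3: drop X → no win
col 4: drop X → no win
col 5: drop X → no win
col 6: drop X → no win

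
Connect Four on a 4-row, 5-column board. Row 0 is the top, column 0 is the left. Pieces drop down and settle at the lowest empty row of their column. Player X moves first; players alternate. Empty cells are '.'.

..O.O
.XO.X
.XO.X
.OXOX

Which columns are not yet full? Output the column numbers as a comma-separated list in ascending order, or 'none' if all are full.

Answer: 0,1,3

Derivation:
col 0: top cell = '.' → open
col 1: top cell = '.' → open
col 2: top cell = 'O' → FULL
col 3: top cell = '.' → open
col 4: top cell = 'O' → FULL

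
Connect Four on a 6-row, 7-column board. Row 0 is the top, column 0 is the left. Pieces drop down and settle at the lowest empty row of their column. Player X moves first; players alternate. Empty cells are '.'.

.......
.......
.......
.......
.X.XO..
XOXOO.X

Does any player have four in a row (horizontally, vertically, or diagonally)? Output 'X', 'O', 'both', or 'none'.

none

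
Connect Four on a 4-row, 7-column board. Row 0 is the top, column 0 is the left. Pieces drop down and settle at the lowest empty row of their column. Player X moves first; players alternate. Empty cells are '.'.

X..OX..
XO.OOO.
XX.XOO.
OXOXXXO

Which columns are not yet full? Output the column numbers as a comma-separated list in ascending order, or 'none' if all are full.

col 0: top cell = 'X' → FULL
col 1: top cell = '.' → open
col 2: top cell = '.' → open
col 3: top cell = 'O' → FULL
col 4: top cell = 'X' → FULL
col 5: top cell = '.' → open
col 6: top cell = '.' → open

Answer: 1,2,5,6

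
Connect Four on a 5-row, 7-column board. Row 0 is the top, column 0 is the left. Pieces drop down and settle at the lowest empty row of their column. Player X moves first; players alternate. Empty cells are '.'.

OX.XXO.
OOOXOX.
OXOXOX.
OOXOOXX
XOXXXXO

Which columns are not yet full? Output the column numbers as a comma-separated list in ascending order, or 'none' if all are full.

col 0: top cell = 'O' → FULL
col 1: top cell = 'X' → FULL
col 2: top cell = '.' → open
col 3: top cell = 'X' → FULL
col 4: top cell = 'X' → FULL
col 5: top cell = 'O' → FULL
col 6: top cell = '.' → open

Answer: 2,6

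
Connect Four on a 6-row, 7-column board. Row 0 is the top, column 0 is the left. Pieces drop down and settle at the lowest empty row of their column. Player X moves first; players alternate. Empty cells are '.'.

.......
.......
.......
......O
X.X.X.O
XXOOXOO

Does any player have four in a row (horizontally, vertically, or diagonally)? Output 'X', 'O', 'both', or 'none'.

none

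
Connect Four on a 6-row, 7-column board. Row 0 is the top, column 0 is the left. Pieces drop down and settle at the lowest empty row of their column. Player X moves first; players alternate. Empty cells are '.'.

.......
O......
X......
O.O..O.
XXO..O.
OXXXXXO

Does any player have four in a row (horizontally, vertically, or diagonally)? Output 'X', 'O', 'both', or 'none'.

X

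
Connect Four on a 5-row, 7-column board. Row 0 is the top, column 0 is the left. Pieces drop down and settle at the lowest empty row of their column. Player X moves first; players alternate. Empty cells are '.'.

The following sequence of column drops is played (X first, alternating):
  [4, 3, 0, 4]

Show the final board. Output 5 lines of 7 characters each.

Answer: .......
.......
.......
....O..
X..OX..

Derivation:
Move 1: X drops in col 4, lands at row 4
Move 2: O drops in col 3, lands at row 4
Move 3: X drops in col 0, lands at row 4
Move 4: O drops in col 4, lands at row 3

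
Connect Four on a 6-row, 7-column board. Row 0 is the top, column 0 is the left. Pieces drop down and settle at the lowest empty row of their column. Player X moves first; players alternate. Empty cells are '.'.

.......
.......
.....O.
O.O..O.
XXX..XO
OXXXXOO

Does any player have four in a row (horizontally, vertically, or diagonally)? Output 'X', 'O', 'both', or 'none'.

X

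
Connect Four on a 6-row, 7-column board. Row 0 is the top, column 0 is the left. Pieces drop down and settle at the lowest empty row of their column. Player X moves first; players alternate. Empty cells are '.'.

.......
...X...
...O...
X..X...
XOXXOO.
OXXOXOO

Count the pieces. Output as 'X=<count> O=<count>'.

X=9 O=8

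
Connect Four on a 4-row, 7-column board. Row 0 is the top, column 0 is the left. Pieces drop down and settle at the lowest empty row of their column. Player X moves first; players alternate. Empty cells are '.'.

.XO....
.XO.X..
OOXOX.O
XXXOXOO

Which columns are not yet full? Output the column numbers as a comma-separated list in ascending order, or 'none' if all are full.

Answer: 0,3,4,5,6

Derivation:
col 0: top cell = '.' → open
col 1: top cell = 'X' → FULL
col 2: top cell = 'O' → FULL
col 3: top cell = '.' → open
col 4: top cell = '.' → open
col 5: top cell = '.' → open
col 6: top cell = '.' → open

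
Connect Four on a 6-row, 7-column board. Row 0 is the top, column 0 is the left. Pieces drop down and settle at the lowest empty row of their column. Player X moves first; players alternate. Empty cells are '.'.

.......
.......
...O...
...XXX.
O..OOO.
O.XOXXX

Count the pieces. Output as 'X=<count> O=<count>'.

X=7 O=7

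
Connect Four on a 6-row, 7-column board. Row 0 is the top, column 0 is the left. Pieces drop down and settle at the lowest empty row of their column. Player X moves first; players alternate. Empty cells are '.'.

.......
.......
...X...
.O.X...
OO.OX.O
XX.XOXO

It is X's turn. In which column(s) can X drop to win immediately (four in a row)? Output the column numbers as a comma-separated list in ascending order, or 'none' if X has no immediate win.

col 0: drop X → no win
col 1: drop X → no win
col 2: drop X → WIN!
col 3: drop X → no win
col 4: drop X → no win
col 5: drop X → no win
col 6: drop X → no win

Answer: 2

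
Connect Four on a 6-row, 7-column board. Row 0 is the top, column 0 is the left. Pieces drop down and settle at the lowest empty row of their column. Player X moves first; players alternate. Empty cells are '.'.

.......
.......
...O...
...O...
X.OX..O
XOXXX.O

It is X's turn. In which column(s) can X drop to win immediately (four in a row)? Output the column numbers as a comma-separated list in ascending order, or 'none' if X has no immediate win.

Answer: 5

Derivation:
col 0: drop X → no win
col 1: drop X → no win
col 2: drop X → no win
col 3: drop X → no win
col 4: drop X → no win
col 5: drop X → WIN!
col 6: drop X → no win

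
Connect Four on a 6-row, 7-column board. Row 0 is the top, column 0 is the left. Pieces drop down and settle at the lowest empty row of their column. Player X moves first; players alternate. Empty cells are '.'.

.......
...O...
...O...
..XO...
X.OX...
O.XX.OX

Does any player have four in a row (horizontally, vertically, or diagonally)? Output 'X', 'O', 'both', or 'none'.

none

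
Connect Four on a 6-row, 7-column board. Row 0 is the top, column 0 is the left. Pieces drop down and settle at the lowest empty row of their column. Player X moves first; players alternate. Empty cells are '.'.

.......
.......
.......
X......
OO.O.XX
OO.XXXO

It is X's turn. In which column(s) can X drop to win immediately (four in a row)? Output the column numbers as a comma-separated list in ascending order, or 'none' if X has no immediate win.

Answer: 2

Derivation:
col 0: drop X → no win
col 1: drop X → no win
col 2: drop X → WIN!
col 3: drop X → no win
col 4: drop X → no win
col 5: drop X → no win
col 6: drop X → no win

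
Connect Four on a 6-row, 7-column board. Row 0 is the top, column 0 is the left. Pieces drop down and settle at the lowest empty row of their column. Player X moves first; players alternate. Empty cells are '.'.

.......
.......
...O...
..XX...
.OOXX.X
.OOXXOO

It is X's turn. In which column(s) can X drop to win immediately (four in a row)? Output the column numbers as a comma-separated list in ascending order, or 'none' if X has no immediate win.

col 0: drop X → no win
col 1: drop X → no win
col 2: drop X → no win
col 3: drop X → no win
col 4: drop X → no win
col 5: drop X → WIN!
col 6: drop X → no win

Answer: 5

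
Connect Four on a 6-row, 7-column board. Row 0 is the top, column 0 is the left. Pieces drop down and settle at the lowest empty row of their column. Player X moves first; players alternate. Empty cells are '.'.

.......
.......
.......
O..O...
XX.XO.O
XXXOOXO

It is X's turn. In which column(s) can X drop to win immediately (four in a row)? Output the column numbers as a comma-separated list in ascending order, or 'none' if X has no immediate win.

col 0: drop X → no win
col 1: drop X → no win
col 2: drop X → WIN!
col 3: drop X → no win
col 4: drop X → no win
col 5: drop X → no win
col 6: drop X → no win

Answer: 2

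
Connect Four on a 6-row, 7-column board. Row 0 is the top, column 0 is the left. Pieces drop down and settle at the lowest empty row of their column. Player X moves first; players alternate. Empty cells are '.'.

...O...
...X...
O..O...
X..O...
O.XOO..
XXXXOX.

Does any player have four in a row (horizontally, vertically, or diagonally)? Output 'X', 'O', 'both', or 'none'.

X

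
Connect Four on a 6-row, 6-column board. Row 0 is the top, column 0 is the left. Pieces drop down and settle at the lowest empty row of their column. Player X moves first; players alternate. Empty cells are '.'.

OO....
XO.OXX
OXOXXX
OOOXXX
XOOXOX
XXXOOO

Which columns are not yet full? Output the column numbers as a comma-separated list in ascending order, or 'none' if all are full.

col 0: top cell = 'O' → FULL
col 1: top cell = 'O' → FULL
col 2: top cell = '.' → open
col 3: top cell = '.' → open
col 4: top cell = '.' → open
col 5: top cell = '.' → open

Answer: 2,3,4,5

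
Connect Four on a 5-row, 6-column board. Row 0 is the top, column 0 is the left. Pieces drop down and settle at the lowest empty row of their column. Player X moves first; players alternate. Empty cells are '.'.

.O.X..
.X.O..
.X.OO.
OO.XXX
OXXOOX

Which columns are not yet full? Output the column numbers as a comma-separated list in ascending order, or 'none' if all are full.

Answer: 0,2,4,5

Derivation:
col 0: top cell = '.' → open
col 1: top cell = 'O' → FULL
col 2: top cell = '.' → open
col 3: top cell = 'X' → FULL
col 4: top cell = '.' → open
col 5: top cell = '.' → open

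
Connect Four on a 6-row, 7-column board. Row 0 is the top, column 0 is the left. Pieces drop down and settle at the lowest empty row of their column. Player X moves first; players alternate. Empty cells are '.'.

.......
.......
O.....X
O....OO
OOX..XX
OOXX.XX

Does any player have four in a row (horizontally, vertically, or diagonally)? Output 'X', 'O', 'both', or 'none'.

O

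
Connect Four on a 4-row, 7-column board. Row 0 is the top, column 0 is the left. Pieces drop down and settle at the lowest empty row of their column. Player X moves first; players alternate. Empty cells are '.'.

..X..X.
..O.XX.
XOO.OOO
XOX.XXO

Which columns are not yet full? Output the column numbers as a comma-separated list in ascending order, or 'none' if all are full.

col 0: top cell = '.' → open
col 1: top cell = '.' → open
col 2: top cell = 'X' → FULL
col 3: top cell = '.' → open
col 4: top cell = '.' → open
col 5: top cell = 'X' → FULL
col 6: top cell = '.' → open

Answer: 0,1,3,4,6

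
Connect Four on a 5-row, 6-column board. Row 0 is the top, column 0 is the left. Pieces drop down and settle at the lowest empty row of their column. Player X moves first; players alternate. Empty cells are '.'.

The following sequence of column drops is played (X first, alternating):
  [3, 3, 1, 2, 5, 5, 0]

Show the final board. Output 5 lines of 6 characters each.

Answer: ......
......
......
...O.O
XXOX.X

Derivation:
Move 1: X drops in col 3, lands at row 4
Move 2: O drops in col 3, lands at row 3
Move 3: X drops in col 1, lands at row 4
Move 4: O drops in col 2, lands at row 4
Move 5: X drops in col 5, lands at row 4
Move 6: O drops in col 5, lands at row 3
Move 7: X drops in col 0, lands at row 4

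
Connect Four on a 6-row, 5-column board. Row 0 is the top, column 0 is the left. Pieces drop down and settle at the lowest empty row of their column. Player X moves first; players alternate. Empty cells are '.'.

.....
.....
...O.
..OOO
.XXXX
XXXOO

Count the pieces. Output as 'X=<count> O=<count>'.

X=7 O=6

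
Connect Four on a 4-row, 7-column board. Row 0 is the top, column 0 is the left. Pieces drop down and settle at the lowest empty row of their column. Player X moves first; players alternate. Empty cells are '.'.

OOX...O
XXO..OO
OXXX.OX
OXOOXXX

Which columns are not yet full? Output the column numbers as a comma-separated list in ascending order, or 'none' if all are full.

col 0: top cell = 'O' → FULL
col 1: top cell = 'O' → FULL
col 2: top cell = 'X' → FULL
col 3: top cell = '.' → open
col 4: top cell = '.' → open
col 5: top cell = '.' → open
col 6: top cell = 'O' → FULL

Answer: 3,4,5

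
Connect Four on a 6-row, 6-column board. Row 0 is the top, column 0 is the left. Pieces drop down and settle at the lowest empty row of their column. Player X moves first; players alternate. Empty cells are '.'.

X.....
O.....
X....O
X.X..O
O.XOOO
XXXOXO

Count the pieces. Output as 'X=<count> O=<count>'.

X=9 O=9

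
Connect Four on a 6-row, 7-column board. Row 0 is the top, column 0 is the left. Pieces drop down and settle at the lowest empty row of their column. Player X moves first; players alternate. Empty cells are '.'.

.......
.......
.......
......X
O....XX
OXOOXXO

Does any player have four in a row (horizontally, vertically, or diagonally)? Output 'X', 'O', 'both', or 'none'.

none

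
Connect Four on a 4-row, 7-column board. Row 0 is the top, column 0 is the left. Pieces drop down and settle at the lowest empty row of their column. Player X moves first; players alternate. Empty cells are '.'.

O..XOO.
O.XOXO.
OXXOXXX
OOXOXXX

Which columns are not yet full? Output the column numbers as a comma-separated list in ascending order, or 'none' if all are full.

Answer: 1,2,6

Derivation:
col 0: top cell = 'O' → FULL
col 1: top cell = '.' → open
col 2: top cell = '.' → open
col 3: top cell = 'X' → FULL
col 4: top cell = 'O' → FULL
col 5: top cell = 'O' → FULL
col 6: top cell = '.' → open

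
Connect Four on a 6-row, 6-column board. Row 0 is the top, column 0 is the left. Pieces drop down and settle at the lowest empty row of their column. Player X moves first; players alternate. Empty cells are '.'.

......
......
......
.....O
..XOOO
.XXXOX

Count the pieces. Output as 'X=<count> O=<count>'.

X=5 O=5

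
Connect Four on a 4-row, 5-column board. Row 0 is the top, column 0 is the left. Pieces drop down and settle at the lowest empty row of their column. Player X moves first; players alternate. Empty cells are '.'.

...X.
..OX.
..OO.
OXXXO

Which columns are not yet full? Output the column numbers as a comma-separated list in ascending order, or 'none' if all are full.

col 0: top cell = '.' → open
col 1: top cell = '.' → open
col 2: top cell = '.' → open
col 3: top cell = 'X' → FULL
col 4: top cell = '.' → open

Answer: 0,1,2,4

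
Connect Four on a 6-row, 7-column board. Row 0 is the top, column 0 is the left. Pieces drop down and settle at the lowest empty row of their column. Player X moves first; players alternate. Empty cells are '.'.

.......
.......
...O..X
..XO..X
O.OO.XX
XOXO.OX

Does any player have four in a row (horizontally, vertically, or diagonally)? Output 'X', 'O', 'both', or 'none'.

both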